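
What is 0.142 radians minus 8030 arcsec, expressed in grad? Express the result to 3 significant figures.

6.56 grad

0.142 rad = 9.04000 grad and 8030 arcsec = 2.47840 grad.
9.04000 − 2.47840 ≈ 6.56 grad.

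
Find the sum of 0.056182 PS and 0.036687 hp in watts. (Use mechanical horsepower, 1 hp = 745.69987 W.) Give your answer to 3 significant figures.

0.056182 PS = 41.3218 W and 0.036687 hp = 27.3575 W.
41.3218 + 27.3575 ≈ 68.7 W.

68.7 watts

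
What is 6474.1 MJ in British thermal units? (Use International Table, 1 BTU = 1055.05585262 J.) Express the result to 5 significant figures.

1 megajoule = 947.817 BTU.
Thus 6474.1 × 947.817 ≈ 6.1363e+6 BTU.

6.1363e+6 British thermal units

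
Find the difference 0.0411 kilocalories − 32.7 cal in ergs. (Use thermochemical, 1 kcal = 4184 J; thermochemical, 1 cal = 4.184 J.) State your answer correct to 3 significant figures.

3.51e+8 erg

0.0411 kcal = 1.71962e+9 erg and 32.7 cal = 1.36817e+9 erg.
1.71962e+9 − 1.36817e+9 ≈ 3.51e+8 erg.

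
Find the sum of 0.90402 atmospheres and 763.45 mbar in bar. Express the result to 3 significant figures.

0.90402 atm = 0.915998 bar and 763.45 mbar = 0.763450 bar.
0.915998 + 0.763450 ≈ 1.68 bar.

1.68 bar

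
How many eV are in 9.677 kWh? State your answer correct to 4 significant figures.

2.174 × 10^26 electronvolts

1 kWh = 2.24694 × 10^25 eV.
So 9.677 × 2.24694 × 10^25 ≈ 2.174 × 10^26 eV.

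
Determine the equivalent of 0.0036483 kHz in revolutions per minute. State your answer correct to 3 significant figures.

219 rpm

1 kilohertz = 60000.0 rpm.
Then 0.0036483 × 60000.0 ≈ 219 rpm.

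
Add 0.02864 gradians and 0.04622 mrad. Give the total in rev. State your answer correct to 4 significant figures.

7.896e-5 rev

0.02864 grad = 7.16000e-5 rev and 0.04622 mrad = 7.35614e-6 rev.
7.16000e-5 + 7.35614e-6 ≈ 7.896e-5 rev.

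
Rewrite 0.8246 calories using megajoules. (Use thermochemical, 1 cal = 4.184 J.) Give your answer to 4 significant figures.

3.450 × 10^-6 megajoules

1 cal = 4.18400 × 10^-6 megajoules.
0.8246 × 4.18400 × 10^-6 ≈ 3.450 × 10^-6 MJ.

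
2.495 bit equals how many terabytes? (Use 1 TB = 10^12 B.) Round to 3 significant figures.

3.12 × 10^-13 TB

1 bit = 1.25000 × 10^-13 terabytes.
Then 2.495 × 1.25000 × 10^-13 ≈ 3.12 × 10^-13 TB.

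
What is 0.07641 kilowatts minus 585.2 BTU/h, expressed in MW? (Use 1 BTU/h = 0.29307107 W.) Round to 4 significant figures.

-9.510 × 10^-5 megawatts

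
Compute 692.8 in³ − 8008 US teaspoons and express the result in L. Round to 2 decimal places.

692.8 in³ = 11.3530 L and 8008 US tsp = 39.4708 L.
11.3530 − 39.4708 ≈ -28.12 L.

-28.12 L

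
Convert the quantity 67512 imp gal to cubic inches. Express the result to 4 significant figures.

1.873e+7 in³

1 imperial gallon = 277.419 in³.
67512 × 277.419 ≈ 1.873e+7 in³.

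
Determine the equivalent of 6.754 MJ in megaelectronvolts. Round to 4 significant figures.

4.216 × 10^19 MeV

1 MJ = 6.24151 × 10^18 MeV.
Thus 6.754 × 6.24151 × 10^18 ≈ 4.216 × 10^19 MeV.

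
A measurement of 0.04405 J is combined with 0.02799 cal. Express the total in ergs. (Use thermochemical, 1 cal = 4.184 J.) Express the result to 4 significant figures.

1.612e+6 erg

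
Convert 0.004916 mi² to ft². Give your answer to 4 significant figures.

137100 square feet

1 mi² = 2.78784 × 10^7 square feet.
0.004916 × 2.78784 × 10^7 ≈ 137100 ft².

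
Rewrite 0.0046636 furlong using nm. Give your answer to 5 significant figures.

1 furlong = 2.01168 × 10^11 nanometers.
Then 0.0046636 × 2.01168 × 10^11 ≈ 9.3817 × 10^8 nm.

9.3817 × 10^8 nm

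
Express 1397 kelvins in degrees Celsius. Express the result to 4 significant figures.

1124 °C

K = °C + 273.15.
Applying the formula gives 1124 °C.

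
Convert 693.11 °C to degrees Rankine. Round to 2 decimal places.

1739.27 °R

°R = (°C + 273.15) × 9/5.
Applying the formula gives 1739.27 °R.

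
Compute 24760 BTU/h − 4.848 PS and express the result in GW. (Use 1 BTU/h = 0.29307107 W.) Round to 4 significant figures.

3.691e-6 GW

24760 BTU/h = 7.25644e-6 GW and 4.848 PS = 3.56570e-6 GW.
7.25644e-6 − 3.56570e-6 ≈ 3.691e-6 GW.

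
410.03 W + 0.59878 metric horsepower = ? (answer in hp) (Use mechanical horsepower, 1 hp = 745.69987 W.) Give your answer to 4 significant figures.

1.140 hp

410.03 W = 0.549859 hp and 0.59878 PS = 0.590589 hp.
0.549859 + 0.590589 ≈ 1.140 hp.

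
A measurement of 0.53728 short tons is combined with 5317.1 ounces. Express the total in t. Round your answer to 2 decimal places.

0.64 metric tons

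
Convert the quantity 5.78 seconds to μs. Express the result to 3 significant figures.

5.78e+6 μs

1 s = 1.00000e+6 μs.
5.78 × 1.00000e+6 ≈ 5.78e+6 μs.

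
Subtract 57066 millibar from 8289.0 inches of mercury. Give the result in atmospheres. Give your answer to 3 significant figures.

221 atm

8289.0 inHg = 277.027 atm and 57066 mbar = 56.3198 atm.
277.027 − 56.3198 ≈ 221 atm.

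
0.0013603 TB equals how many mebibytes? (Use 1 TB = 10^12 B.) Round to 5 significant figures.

1297.3 mebibytes

1 TB = 953674 mebibytes.
Then 0.0013603 × 953674 ≈ 1297.3 MiB.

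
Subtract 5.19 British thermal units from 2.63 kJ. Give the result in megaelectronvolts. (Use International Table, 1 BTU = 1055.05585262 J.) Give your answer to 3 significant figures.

-1.78 × 10^16 megaelectronvolts

2.63 kJ = 1.64152 × 10^16 MeV and 5.19 BTU = 3.41769 × 10^16 MeV.
1.64152 × 10^16 − 3.41769 × 10^16 ≈ -1.78 × 10^16 MeV.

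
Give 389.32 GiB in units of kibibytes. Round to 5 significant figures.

4.0823e+8 KiB

1 gibibyte = 1.04858e+6 kibibytes.
Then 389.32 × 1.04858e+6 ≈ 4.0823e+8 KiB.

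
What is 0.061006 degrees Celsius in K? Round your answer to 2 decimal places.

273.21 K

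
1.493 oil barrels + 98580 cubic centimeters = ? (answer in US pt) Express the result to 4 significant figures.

1.493 bbl = 501.648 US pt and 98580 cm³ = 208.337 US pt.
501.648 + 208.337 ≈ 710.0 US pt.

710.0 US pt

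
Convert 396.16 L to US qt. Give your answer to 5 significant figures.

418.62 US qt

1 L = 1.05669 US qt.
So 396.16 × 1.05669 ≈ 418.62 US qt.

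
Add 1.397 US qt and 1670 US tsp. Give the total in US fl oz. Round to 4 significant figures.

1.397 US qt = 44.7040 US fl oz and 1670 US tsp = 278.333 US fl oz.
44.7040 + 278.333 ≈ 323.0 US fl oz.

323.0 US fl oz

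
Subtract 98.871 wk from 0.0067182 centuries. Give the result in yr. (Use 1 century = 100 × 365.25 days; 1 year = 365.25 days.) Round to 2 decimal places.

0.0067182 century = 0.671820 yr and 98.871 wk = 1.89486 yr.
0.671820 − 1.89486 ≈ -1.22 yr.

-1.22 years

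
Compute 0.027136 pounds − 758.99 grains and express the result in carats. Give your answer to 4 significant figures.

-184.4 carats

0.027136 lb = 61.5434 ct and 758.99 gr = 245.909 ct.
61.5434 − 245.909 ≈ -184.4 ct.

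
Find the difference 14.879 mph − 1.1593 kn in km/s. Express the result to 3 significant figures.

0.00606 kilometers per second

14.879 mph = 0.00665151 km/s and 1.1593 kn = 0.000596395 km/s.
0.00665151 − 0.000596395 ≈ 0.00606 km/s.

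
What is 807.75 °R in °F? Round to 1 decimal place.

348.1 degrees Fahrenheit

°R = °F + 459.67.
Applying the formula gives 348.1 °F.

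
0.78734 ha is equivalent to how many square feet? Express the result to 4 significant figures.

84750 square feet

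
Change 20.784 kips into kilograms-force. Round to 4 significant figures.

9427 kgf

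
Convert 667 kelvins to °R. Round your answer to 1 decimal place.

°R = K × 9/5.
Applying the formula gives 1200.6 °R.

1200.6 °R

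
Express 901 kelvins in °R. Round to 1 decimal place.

1621.8 °R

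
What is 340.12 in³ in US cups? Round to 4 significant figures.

23.56 US cups

1 cubic inch = 0.0692641 US cup.
Thus 340.12 × 0.0692641 ≈ 23.56 US cup.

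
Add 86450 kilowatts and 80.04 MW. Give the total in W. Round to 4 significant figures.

1.665 × 10^8 W

86450 kW = 8.64500 × 10^7 W and 80.04 MW = 8.00400 × 10^7 W.
8.64500 × 10^7 + 8.00400 × 10^7 ≈ 1.665 × 10^8 W.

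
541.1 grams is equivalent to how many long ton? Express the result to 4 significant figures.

1 g = 9.84207e-7 long ton.
541.1 × 9.84207e-7 ≈ 0.0005326 long ton.

0.0005326 long ton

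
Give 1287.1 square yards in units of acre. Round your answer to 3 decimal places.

0.266 acre

1 yd² = 0.000206612 acre.
So 1287.1 × 0.000206612 ≈ 0.266 acre.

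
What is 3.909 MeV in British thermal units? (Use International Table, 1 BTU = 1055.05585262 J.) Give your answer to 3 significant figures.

1 megaelectronvolt = 1.51857 × 10^-16 BTU.
Thus 3.909 × 1.51857 × 10^-16 ≈ 5.94 × 10^-16 BTU.

5.94 × 10^-16 BTU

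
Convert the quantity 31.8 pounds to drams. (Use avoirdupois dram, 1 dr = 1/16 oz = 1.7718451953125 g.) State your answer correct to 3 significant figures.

8140 dr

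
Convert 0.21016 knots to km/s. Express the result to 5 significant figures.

0.00010812 km/s

1 kn = 0.000514444 km/s.
Then 0.21016 × 0.000514444 ≈ 0.00010812 km/s.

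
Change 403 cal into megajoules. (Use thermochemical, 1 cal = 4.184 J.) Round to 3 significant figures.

1 calorie = 4.18400e-6 megajoules.
403 × 4.18400e-6 ≈ 0.00169 MJ.

0.00169 MJ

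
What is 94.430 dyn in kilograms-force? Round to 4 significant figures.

1 dyne = 1.01972e-6 kgf.
Then 94.430 × 1.01972e-6 ≈ 9.629e-5 kgf.

9.629e-5 kilograms-force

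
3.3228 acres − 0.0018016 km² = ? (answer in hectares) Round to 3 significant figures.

3.3228 acre = 1.34469 ha and 0.0018016 km² = 0.180160 ha.
1.34469 − 0.180160 ≈ 1.16 ha.

1.16 ha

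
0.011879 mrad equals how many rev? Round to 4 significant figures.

1.891 × 10^-6 revolutions

1 mrad = 0.000159155 revolutions.
0.011879 × 0.000159155 ≈ 1.891 × 10^-6 rev.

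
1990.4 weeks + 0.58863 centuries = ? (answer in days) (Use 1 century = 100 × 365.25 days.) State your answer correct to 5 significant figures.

35433 d

1990.4 wk = 13932.80 d and 0.58863 century = 21499.71 d.
13932.80 + 21499.71 ≈ 35433 d.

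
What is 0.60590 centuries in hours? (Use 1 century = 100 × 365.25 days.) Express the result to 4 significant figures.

1 century = 876600 h.
So 0.60590 × 876600 ≈ 531100 h.

531100 h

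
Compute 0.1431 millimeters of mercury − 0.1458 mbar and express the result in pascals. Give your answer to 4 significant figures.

0.1431 mmHg = 19.0784 Pa and 0.1458 mbar = 14.5800 Pa.
19.0784 − 14.5800 ≈ 4.498 Pa.

4.498 pascals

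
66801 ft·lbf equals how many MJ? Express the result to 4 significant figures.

0.09057 megajoules

1 foot-pound = 1.35582e-6 MJ.
Then 66801 × 1.35582e-6 ≈ 0.09057 MJ.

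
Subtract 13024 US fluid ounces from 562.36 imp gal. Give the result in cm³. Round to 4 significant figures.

2.171 × 10^6 cm³

562.36 imp gal = 2.55654 × 10^6 cm³ and 13024 US fl oz = 385166 cm³.
2.55654 × 10^6 − 385166 ≈ 2.171 × 10^6 cm³.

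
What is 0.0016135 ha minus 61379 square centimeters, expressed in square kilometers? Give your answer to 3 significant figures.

0.0016135 ha = 1.61350e-5 km² and 61379 cm² = 6.13790e-6 km².
1.61350e-5 − 6.13790e-6 ≈ 1.00e-5 km².

1.00e-5 square kilometers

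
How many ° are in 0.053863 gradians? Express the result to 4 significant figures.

0.04848 °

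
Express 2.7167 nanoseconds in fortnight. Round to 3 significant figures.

1 ns = 8.26720e-16 fortnights.
2.7167 × 8.26720e-16 ≈ 2.25e-15 fortnight.

2.25e-15 fortnight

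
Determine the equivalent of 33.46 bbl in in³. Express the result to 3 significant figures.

325000 cubic inches

1 bbl = 9702.00 cubic inches.
Thus 33.46 × 9702.00 ≈ 325000 in³.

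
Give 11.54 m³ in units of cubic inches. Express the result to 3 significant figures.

1 cubic meter = 61023.7 cubic inches.
Thus 11.54 × 61023.7 ≈ 704000 in³.

704000 cubic inches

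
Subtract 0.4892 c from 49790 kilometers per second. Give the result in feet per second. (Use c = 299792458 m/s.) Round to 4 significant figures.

-3.178e+8 ft/s

49790 km/s = 1.63353e+8 ft/s and 0.4892 c = 4.81163e+8 ft/s.
1.63353e+8 − 4.81163e+8 ≈ -3.178e+8 ft/s.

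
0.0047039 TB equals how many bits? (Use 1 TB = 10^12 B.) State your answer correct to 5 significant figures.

1 TB = 8.00000 × 10^12 bit.
0.0047039 × 8.00000 × 10^12 ≈ 3.7631 × 10^10 bit.

3.7631 × 10^10 bit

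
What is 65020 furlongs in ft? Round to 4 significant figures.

4.291e+7 feet

1 furlong = 660.000 ft.
65020 × 660.000 ≈ 4.291e+7 ft.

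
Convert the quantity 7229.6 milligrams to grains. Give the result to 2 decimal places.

1 mg = 0.0154324 gr.
Thus 7229.6 × 0.0154324 ≈ 111.57 gr.

111.57 grains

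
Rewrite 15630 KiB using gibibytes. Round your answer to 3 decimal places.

0.015 GiB

1 KiB = 9.53674e-7 GiB.
Then 15630 × 9.53674e-7 ≈ 0.015 GiB.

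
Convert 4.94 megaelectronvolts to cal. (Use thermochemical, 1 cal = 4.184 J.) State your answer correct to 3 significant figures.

1.89 × 10^-13 cal

1 MeV = 3.82929 × 10^-14 cal.
Thus 4.94 × 3.82929 × 10^-14 ≈ 1.89 × 10^-13 cal.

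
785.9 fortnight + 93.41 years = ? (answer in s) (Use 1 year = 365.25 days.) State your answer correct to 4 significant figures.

3.898 × 10^9 s

785.9 fortnight = 9.50625 × 10^8 s and 93.41 yr = 2.94780 × 10^9 s.
9.50625 × 10^8 + 2.94780 × 10^9 ≈ 3.898 × 10^9 s.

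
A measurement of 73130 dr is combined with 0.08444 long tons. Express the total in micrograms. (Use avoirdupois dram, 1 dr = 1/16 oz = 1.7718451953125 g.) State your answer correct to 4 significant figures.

2.154e+11 μg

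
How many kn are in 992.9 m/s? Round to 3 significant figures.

1 m/s = 1.94384 kn.
So 992.9 × 1.94384 ≈ 1930 kn.

1930 kn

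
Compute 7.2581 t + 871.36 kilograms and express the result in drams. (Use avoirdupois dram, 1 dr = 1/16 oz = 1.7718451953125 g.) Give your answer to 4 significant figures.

4.588e+6 dr

7.2581 t = 4.09635e+6 dr and 871.36 kg = 491781 dr.
4.09635e+6 + 491781 ≈ 4.588e+6 dr.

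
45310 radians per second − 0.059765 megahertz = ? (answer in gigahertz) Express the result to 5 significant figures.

45310 rad/s = 7.21131 × 10^-6 GHz and 0.059765 MHz = 5.97650 × 10^-5 GHz.
7.21131 × 10^-6 − 5.97650 × 10^-5 ≈ -5.2554 × 10^-5 GHz.

-5.2554 × 10^-5 GHz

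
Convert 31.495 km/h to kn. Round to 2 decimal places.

17.01 knots

1 km/h = 0.539957 knots.
Then 31.495 × 0.539957 ≈ 17.01 kn.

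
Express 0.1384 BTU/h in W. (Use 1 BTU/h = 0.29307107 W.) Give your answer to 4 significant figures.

1 BTU/h = 0.293071 W.
0.1384 × 0.293071 ≈ 0.04056 W.

0.04056 watts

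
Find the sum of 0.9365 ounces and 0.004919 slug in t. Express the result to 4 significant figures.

0.9365 oz = 2.65493 × 10^-5 t and 0.004919 slug = 7.17874 × 10^-5 t.
2.65493 × 10^-5 + 7.17874 × 10^-5 ≈ 9.834 × 10^-5 t.

9.834 × 10^-5 t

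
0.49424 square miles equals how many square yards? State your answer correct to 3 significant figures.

1 mi² = 3.09760 × 10^6 yd².
Thus 0.49424 × 3.09760 × 10^6 ≈ 1.53 × 10^6 yd².

1.53 × 10^6 square yards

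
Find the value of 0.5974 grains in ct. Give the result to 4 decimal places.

1 grain = 0.323995 ct.
0.5974 × 0.323995 ≈ 0.1936 ct.

0.1936 carats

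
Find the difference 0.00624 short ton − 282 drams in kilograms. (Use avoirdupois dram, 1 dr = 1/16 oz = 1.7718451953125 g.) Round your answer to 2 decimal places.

5.16 kilograms

0.00624 short ton = 5.66083 kg and 282 dr = 0.499660 kg.
5.66083 − 0.499660 ≈ 5.16 kg.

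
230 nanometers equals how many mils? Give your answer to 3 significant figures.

0.00906 mils

1 nm = 3.93701e-5 mil.
Thus 230 × 3.93701e-5 ≈ 0.00906 mil.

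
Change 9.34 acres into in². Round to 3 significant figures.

5.86 × 10^7 in²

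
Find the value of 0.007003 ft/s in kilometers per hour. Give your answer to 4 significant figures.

0.007684 kilometers per hour

1 foot per second = 1.09728 km/h.
0.007003 × 1.09728 ≈ 0.007684 km/h.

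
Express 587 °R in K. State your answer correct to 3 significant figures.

°R = K × 9/5.
Applying the formula gives 326 K.

326 kelvins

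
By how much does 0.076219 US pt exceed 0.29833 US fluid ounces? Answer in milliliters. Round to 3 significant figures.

0.076219 US pt = 36.0650 mL and 0.29833 US fl oz = 8.82267 mL.
36.0650 − 8.82267 ≈ 27.2 mL.

27.2 milliliters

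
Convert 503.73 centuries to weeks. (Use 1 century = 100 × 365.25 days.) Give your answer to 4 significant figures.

2.628e+6 weeks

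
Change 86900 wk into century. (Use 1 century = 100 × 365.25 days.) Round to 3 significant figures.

16.7 centuries

1 wk = 0.000191650 centuries.
Thus 86900 × 0.000191650 ≈ 16.7 century.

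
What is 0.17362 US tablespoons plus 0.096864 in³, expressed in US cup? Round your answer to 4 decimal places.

0.0176 US cups

0.17362 US tbsp = 0.01085125 US cup and 0.096864 in³ = 0.006709195 US cup.
0.01085125 + 0.006709195 ≈ 0.0176 US cup.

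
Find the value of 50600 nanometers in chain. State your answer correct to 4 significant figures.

2.515 × 10^-6 chain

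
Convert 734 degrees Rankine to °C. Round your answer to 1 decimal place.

134.6 °C

°R = (°C + 273.15) × 9/5.
Applying the formula gives 134.6 °C.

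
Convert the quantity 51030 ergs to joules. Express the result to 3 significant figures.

0.00510 joules

1 erg = 1.00000 × 10^-7 joules.
Thus 51030 × 1.00000 × 10^-7 ≈ 0.00510 J.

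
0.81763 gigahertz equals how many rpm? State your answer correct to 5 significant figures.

4.9058 × 10^10 revolutions per minute

1 GHz = 6.00000 × 10^10 revolutions per minute.
0.81763 × 6.00000 × 10^10 ≈ 4.9058 × 10^10 rpm.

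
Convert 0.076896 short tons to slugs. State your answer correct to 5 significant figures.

4.7800 slugs

1 short ton = 62.1619 slug.
So 0.076896 × 62.1619 ≈ 4.7800 slug.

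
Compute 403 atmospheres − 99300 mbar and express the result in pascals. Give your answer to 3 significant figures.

403 atm = 4.08340 × 10^7 Pa and 99300 mbar = 9.93000 × 10^6 Pa.
4.08340 × 10^7 − 9.93000 × 10^6 ≈ 3.09 × 10^7 Pa.

3.09 × 10^7 Pa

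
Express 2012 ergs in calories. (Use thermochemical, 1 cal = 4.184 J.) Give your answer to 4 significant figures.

4.809e-5 calories

1 erg = 2.39006e-8 cal.
Then 2012 × 2.39006e-8 ≈ 4.809e-5 cal.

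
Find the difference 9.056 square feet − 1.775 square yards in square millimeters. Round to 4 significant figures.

9.056 ft² = 841330 mm² and 1.775 yd² = 1.48413 × 10^6 mm².
841330 − 1.48413 × 10^6 ≈ -642800 mm².

-642800 mm²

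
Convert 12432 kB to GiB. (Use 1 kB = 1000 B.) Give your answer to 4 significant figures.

0.01158 GiB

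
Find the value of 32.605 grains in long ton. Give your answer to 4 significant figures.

1 gr = 6.37755e-8 long ton.
Then 32.605 × 6.37755e-8 ≈ 2.079e-6 long ton.

2.079e-6 long ton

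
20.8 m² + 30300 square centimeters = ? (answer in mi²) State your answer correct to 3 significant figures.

20.8 m² = 8.03092e-6 mi² and 30300 cm² = 1.16989e-6 mi².
8.03092e-6 + 1.16989e-6 ≈ 9.20e-6 mi².

9.20e-6 mi²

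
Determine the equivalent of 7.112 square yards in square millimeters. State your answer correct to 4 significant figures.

1 yd² = 836127 mm².
7.112 × 836127 ≈ 5.947e+6 mm².

5.947e+6 square millimeters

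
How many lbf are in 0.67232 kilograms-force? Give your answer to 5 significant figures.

1 kgf = 2.20462 pounds-force.
So 0.67232 × 2.20462 ≈ 1.4822 lbf.

1.4822 lbf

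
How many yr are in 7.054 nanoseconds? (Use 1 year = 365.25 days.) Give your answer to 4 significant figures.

1 nanosecond = 3.16881e-17 yr.
7.054 × 3.16881e-17 ≈ 2.235e-16 yr.

2.235e-16 yr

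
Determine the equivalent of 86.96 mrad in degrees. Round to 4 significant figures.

4.982 degrees

1 milliradian = 0.0572958 degrees.
Then 86.96 × 0.0572958 ≈ 4.982 °.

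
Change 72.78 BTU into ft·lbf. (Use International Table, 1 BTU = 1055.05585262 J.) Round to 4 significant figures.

56640 foot-pounds

1 BTU = 778.169 ft·lbf.
Thus 72.78 × 778.169 ≈ 56640 ft·lbf.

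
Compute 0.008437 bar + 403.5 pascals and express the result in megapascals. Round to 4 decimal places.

0.0012 MPa

0.008437 bar = 0.000843700 MPa and 403.5 Pa = 0.000403500 MPa.
0.000843700 + 0.000403500 ≈ 0.0012 MPa.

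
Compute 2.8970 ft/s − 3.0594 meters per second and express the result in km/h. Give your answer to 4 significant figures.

2.8970 ft/s = 3.17882 km/h and 3.0594 m/s = 11.0138 km/h.
3.17882 − 11.0138 ≈ -7.835 km/h.

-7.835 kilometers per hour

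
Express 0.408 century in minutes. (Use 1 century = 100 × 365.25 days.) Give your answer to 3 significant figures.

2.15 × 10^7 minutes

1 century = 5.25960 × 10^7 minutes.
Then 0.408 × 5.25960 × 10^7 ≈ 2.15 × 10^7 min.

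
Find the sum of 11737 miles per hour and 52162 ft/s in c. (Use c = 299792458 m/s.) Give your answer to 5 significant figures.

7.0535 × 10^-5 c

11737 mph = 1.75018 × 10^-5 c and 52162 ft/s = 5.30333 × 10^-5 c.
1.75018 × 10^-5 + 5.30333 × 10^-5 ≈ 7.0535 × 10^-5 c.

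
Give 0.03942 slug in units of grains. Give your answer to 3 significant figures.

1 slug = 225218 gr.
Thus 0.03942 × 225218 ≈ 8880 gr.

8880 grains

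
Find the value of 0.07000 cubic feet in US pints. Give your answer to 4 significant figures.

1 cubic foot = 59.8442 US pt.
Then 0.07000 × 59.8442 ≈ 4.189 US pt.

4.189 US pt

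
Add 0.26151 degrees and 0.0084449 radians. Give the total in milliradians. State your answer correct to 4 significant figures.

0.26151 ° = 4.56421 mrad and 0.0084449 rad = 8.44490 mrad.
4.56421 + 8.44490 ≈ 13.01 mrad.

13.01 mrad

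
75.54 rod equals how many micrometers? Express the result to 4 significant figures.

3.799 × 10^8 μm

1 rod = 5.02920 × 10^6 μm.
So 75.54 × 5.02920 × 10^6 ≈ 3.799 × 10^8 μm.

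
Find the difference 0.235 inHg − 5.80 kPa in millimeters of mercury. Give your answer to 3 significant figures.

0.235 inHg = 5.96900 mmHg and 5.80 kPa = 43.5036 mmHg.
5.96900 − 43.5036 ≈ -37.5 mmHg.

-37.5 mmHg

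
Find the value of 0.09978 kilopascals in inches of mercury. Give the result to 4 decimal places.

0.0295 inches of mercury

1 kPa = 0.295300 inHg.
Thus 0.09978 × 0.295300 ≈ 0.0295 inHg.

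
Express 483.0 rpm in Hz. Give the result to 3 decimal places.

8.050 Hz

1 rpm = 0.0166667 hertz.
Thus 483.0 × 0.0166667 ≈ 8.050 Hz.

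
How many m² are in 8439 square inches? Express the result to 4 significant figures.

1 square inch = 0.000645160 square meters.
Thus 8439 × 0.000645160 ≈ 5.445 m².

5.445 m²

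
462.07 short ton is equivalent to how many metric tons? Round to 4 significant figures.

419.2 t

1 short ton = 0.907185 t.
462.07 × 0.907185 ≈ 419.2 t.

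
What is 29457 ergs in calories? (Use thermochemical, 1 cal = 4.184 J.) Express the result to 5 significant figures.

0.00070404 calories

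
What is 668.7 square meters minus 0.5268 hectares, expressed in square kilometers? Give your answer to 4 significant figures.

-0.004599 km²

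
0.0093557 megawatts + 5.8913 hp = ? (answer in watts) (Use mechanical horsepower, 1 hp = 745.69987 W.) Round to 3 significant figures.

13700 watts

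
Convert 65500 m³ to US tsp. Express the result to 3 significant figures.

1 m³ = 202884 US tsp.
Then 65500 × 202884 ≈ 1.33e+10 US tsp.

1.33e+10 US teaspoons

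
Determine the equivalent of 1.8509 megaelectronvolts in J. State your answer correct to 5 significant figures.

1 MeV = 1.60218e-13 joules.
So 1.8509 × 1.60218e-13 ≈ 2.9655e-13 J.

2.9655e-13 J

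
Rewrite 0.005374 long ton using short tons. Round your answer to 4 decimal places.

0.0060 short ton

1 long ton = 1.12000 short ton.
Then 0.005374 × 1.12000 ≈ 0.0060 short ton.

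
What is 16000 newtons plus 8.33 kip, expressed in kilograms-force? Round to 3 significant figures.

16000 N = 1631.55 kgf and 8.33 kip = 3778.42 kgf.
1631.55 + 3778.42 ≈ 5410 kgf.

5410 kgf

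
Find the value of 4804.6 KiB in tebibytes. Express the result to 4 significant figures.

4.475 × 10^-6 TiB

1 KiB = 9.31323 × 10^-10 TiB.
So 4804.6 × 9.31323 × 10^-10 ≈ 4.475 × 10^-6 TiB.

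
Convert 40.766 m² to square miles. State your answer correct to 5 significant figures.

1 square meter = 3.86102 × 10^-7 mi².
Thus 40.766 × 3.86102 × 10^-7 ≈ 1.5740 × 10^-5 mi².

1.5740 × 10^-5 square miles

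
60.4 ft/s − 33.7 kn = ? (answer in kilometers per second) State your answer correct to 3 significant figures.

0.00107 km/s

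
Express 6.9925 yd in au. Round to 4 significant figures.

4.274e-11 astronomical units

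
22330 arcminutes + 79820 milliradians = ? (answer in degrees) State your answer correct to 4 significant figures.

4946 °

22330 arcmin = 372.167 ° and 79820 mrad = 4573.35 °.
372.167 + 4573.35 ≈ 4946 °.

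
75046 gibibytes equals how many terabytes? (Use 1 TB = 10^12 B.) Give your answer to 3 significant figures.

80.6 TB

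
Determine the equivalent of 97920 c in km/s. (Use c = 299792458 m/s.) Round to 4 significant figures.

1 c = 299792 km/s.
Then 97920 × 299792 ≈ 2.936 × 10^10 km/s.

2.936 × 10^10 kilometers per second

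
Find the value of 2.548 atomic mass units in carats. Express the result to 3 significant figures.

2.12 × 10^-23 ct

1 u = 8.30270 × 10^-24 carats.
2.548 × 8.30270 × 10^-24 ≈ 2.12 × 10^-23 ct.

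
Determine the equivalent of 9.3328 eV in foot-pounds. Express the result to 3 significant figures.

1 electronvolt = 1.18170 × 10^-19 ft·lbf.
9.3328 × 1.18170 × 10^-19 ≈ 1.10 × 10^-18 ft·lbf.

1.10 × 10^-18 ft·lbf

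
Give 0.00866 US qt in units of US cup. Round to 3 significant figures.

0.0346 US cup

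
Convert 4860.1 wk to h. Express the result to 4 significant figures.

1 wk = 168.000 hours.
So 4860.1 × 168.000 ≈ 816500 h.

816500 h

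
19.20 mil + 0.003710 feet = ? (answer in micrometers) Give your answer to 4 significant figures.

19.20 mil = 487.680 μm and 0.003710 ft = 1130.81 μm.
487.680 + 1130.81 ≈ 1618 μm.

1618 μm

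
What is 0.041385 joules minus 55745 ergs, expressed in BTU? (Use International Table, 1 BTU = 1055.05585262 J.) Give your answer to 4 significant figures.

0.041385 J = 3.92254e-5 BTU and 55745 erg = 5.28361e-6 BTU.
3.92254e-5 − 5.28361e-6 ≈ 3.394e-5 BTU.

3.394e-5 British thermal units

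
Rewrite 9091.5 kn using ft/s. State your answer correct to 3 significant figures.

1 kn = 1.68781 ft/s.
Then 9091.5 × 1.68781 ≈ 15300 ft/s.

15300 ft/s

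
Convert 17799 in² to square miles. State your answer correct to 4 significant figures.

1 square inch = 2.49098e-10 mi².
Thus 17799 × 2.49098e-10 ≈ 4.434e-6 mi².

4.434e-6 mi²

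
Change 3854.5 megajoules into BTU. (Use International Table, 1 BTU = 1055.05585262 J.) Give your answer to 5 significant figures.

1 MJ = 947.817 BTU.
Then 3854.5 × 947.817 ≈ 3.6534 × 10^6 BTU.

3.6534 × 10^6 BTU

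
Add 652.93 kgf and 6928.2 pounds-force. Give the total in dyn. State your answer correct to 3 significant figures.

652.93 kgf = 6.40306e+8 dyn and 6928.2 lbf = 3.08182e+9 dyn.
6.40306e+8 + 3.08182e+9 ≈ 3.72e+9 dyn.

3.72e+9 dyn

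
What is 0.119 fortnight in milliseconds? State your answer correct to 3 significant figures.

1 fortnight = 1.20960 × 10^9 ms.
So 0.119 × 1.20960 × 10^9 ≈ 1.44 × 10^8 ms.

1.44 × 10^8 ms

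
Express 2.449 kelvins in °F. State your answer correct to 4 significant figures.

-455.3 degrees Fahrenheit

K = (°F + 459.67) × 5/9.
Applying the formula gives -455.3 °F.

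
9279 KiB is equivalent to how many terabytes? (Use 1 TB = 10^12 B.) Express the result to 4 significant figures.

9.502e-6 TB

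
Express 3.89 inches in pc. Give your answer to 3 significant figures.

1 inch = 8.23158e-19 pc.
Then 3.89 × 8.23158e-19 ≈ 3.20e-18 pc.

3.20e-18 pc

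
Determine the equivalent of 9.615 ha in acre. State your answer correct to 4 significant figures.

23.76 acre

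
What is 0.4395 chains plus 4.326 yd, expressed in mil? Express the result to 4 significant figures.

503800 mil

0.4395 chain = 348084 mil and 4.326 yd = 155736 mil.
348084 + 155736 ≈ 503800 mil.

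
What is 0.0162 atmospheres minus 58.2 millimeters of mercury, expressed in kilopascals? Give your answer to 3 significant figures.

-6.12 kPa

0.0162 atm = 1.641465 kPa and 58.2 mmHg = 7.759363 kPa.
1.641465 − 7.759363 ≈ -6.12 kPa.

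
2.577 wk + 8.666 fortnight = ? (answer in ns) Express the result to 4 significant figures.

2.577 wk = 1.55857 × 10^15 ns and 8.666 fortnight = 1.04824 × 10^16 ns.
1.55857 × 10^15 + 1.04824 × 10^16 ≈ 1.204 × 10^16 ns.

1.204 × 10^16 ns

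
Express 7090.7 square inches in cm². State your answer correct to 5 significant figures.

45746 square centimeters

1 square inch = 6.45160 square centimeters.
Thus 7090.7 × 6.45160 ≈ 45746 cm².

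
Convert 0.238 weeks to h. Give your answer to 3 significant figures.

40.0 h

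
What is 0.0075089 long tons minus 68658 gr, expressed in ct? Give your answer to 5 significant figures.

0.0075089 long ton = 38147.0 ct and 68658 gr = 22244.8 ct.
38147.0 − 22244.8 ≈ 15902 ct.

15902 ct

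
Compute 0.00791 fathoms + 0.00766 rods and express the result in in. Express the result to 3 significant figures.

0.00791 fathom = 0.569520 in and 0.00766 rod = 1.51668 in.
0.569520 + 1.51668 ≈ 2.09 in.

2.09 inches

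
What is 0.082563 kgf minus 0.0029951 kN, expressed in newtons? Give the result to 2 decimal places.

-2.19 N

0.082563 kgf = 0.809666 N and 0.0029951 kN = 2.99510 N.
0.809666 − 2.99510 ≈ -2.19 N.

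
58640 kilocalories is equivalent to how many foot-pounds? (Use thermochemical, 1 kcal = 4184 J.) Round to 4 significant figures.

1.810 × 10^8 ft·lbf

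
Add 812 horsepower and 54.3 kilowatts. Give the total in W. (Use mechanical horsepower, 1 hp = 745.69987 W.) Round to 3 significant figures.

660000 W

812 hp = 605508 W and 54.3 kW = 54300.0 W.
605508 + 54300.0 ≈ 660000 W.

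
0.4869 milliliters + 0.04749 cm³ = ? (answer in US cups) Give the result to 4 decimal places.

0.0023 US cups

0.4869 mL = 0.00205801 US cup and 0.04749 cm³ = 0.000200728 US cup.
0.00205801 + 0.000200728 ≈ 0.0023 US cup.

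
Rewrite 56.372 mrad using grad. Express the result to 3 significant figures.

3.59 gradians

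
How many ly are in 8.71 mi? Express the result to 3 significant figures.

1.48e-12 ly

1 mile = 1.70108e-13 light-years.
8.71 × 1.70108e-13 ≈ 1.48e-12 ly.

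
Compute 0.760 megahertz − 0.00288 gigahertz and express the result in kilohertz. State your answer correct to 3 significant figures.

-2120 kHz

0.760 MHz = 760.000 kHz and 0.00288 GHz = 2880.00 kHz.
760.000 − 2880.00 ≈ -2120 kHz.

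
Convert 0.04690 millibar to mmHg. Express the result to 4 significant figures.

0.03518 millimeters of mercury

1 mbar = 0.750062 mmHg.
Then 0.04690 × 0.750062 ≈ 0.03518 mmHg.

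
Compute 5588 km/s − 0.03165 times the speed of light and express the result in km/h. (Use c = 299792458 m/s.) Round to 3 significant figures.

5588 km/s = 2.01168 × 10^7 km/h and 0.03165 c = 3.41584 × 10^7 km/h.
2.01168 × 10^7 − 3.41584 × 10^7 ≈ -1.40 × 10^7 km/h.

-1.40 × 10^7 kilometers per hour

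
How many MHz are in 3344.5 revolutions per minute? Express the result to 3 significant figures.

1 rpm = 1.66667 × 10^-8 MHz.
So 3344.5 × 1.66667 × 10^-8 ≈ 5.57 × 10^-5 MHz.

5.57 × 10^-5 megahertz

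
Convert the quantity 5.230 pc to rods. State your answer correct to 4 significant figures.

1 parsec = 6.13552 × 10^15 rod.
Thus 5.230 × 6.13552 × 10^15 ≈ 3.209 × 10^16 rod.

3.209 × 10^16 rods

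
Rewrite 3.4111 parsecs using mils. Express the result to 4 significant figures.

4.144e+21 mil

1 pc = 1.21483e+21 mil.
So 3.4111 × 1.21483e+21 ≈ 4.144e+21 mil.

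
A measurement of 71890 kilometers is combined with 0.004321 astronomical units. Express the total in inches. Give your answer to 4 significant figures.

71890 km = 2.83031e+9 in and 0.004321 au = 2.54493e+10 in.
2.83031e+9 + 2.54493e+10 ≈ 2.828e+10 in.

2.828e+10 inches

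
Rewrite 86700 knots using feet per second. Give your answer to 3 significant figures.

1 kn = 1.68781 ft/s.
86700 × 1.68781 ≈ 146000 ft/s.

146000 feet per second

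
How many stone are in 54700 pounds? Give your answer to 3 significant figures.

1 lb = 0.0714286 stone.
So 54700 × 0.0714286 ≈ 3910 st.

3910 st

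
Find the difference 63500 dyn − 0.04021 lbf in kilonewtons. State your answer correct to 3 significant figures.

0.000456 kN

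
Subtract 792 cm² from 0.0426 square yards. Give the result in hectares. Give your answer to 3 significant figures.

0.0426 yd² = 3.56190 × 10^-6 ha and 792 cm² = 7.92000 × 10^-6 ha.
3.56190 × 10^-6 − 7.92000 × 10^-6 ≈ -4.36 × 10^-6 ha.

-4.36 × 10^-6 ha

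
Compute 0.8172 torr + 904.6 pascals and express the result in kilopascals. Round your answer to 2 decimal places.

1.01 kilopascals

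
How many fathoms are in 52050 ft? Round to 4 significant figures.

1 ft = 0.166667 fathom.
Then 52050 × 0.166667 ≈ 8675 fathom.

8675 fathoms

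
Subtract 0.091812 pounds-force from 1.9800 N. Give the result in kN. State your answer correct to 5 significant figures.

0.0015716 kilonewtons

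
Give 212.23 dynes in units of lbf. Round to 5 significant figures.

0.00047711 pounds-force

1 dyne = 2.24809e-6 lbf.
Then 212.23 × 2.24809e-6 ≈ 0.00047711 lbf.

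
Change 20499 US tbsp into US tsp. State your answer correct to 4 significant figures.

61500 US tsp

1 US tbsp = 3.00000 US tsp.
20499 × 3.00000 ≈ 61500 US tsp.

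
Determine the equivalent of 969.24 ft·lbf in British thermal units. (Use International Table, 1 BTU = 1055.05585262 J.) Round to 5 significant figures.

1 foot-pound = 0.00128507 British thermal units.
Thus 969.24 × 0.00128507 ≈ 1.2455 BTU.

1.2455 BTU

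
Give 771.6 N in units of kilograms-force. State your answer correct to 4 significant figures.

78.68 kgf

1 newton = 0.101972 kgf.
Then 771.6 × 0.101972 ≈ 78.68 kgf.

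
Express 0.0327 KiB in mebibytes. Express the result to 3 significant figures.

1 KiB = 0.0009765625 mebibytes.
Then 0.0327 × 0.0009765625 ≈ 3.19 × 10^-5 MiB.

3.19 × 10^-5 mebibytes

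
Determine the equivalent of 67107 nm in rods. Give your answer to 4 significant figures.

1.334 × 10^-5 rod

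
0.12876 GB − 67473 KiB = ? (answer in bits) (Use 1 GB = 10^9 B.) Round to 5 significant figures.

4.7734e+8 bits

0.12876 GB = 1.03008e+9 bit and 67473 KiB = 5.52739e+8 bit.
1.03008e+9 − 5.52739e+8 ≈ 4.7734e+8 bit.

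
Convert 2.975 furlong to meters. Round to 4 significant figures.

1 furlong = 201.168 meters.
2.975 × 201.168 ≈ 598.5 m.

598.5 m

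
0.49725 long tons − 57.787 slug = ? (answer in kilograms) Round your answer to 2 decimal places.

-338.11 kilograms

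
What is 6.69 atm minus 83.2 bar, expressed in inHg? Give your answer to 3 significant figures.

6.69 atm = 200.173 inHg and 83.2 bar = 2456.89 inHg.
200.173 − 2456.89 ≈ -2260 inHg.

-2260 inHg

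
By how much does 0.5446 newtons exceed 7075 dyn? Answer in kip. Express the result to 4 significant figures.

0.0001065 kips

0.5446 N = 0.000122431 kip and 7075 dyn = 1.59052e-5 kip.
0.000122431 − 1.59052e-5 ≈ 0.0001065 kip.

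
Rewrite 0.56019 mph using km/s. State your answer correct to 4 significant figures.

0.0002504 km/s

1 mph = 0.000447040 kilometers per second.
Thus 0.56019 × 0.000447040 ≈ 0.0002504 km/s.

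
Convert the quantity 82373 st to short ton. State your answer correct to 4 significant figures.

576.6 short ton

1 stone = 0.00700000 short tons.
So 82373 × 0.00700000 ≈ 576.6 short ton.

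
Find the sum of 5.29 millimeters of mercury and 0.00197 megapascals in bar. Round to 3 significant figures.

0.0268 bar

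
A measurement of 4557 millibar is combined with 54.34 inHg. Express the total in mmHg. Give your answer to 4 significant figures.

4798 millimeters of mercury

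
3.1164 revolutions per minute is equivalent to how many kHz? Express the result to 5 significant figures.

1 revolution per minute = 1.66667 × 10^-5 kHz.
Then 3.1164 × 1.66667 × 10^-5 ≈ 5.1940 × 10^-5 kHz.

5.1940 × 10^-5 kHz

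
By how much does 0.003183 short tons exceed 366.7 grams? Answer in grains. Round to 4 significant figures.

0.003183 short ton = 44562.0 gr and 366.7 g = 5659.05 gr.
44562.0 − 5659.05 ≈ 38900 gr.

38900 grains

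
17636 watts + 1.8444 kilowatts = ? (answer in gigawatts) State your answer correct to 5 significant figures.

1.9480 × 10^-5 gigawatts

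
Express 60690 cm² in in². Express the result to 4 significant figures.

9407 in²

1 cm² = 0.155000 square inches.
Then 60690 × 0.155000 ≈ 9407 in².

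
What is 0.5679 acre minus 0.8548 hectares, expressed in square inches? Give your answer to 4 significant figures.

0.5679 acre = 3.56223e+6 in² and 0.8548 ha = 1.32494e+7 in².
3.56223e+6 − 1.32494e+7 ≈ -9.687e+6 in².

-9.687e+6 in²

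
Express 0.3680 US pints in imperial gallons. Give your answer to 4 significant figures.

0.03830 imp gal

1 US pt = 0.104084 imp gal.
So 0.3680 × 0.104084 ≈ 0.03830 imp gal.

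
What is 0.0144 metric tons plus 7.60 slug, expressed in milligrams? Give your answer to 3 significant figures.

1.25 × 10^8 mg

0.0144 t = 1.44000 × 10^7 mg and 7.60 slug = 1.10914 × 10^8 mg.
1.44000 × 10^7 + 1.10914 × 10^8 ≈ 1.25 × 10^8 mg.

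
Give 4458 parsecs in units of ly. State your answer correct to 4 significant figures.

1 pc = 3.26156 light-years.
4458 × 3.26156 ≈ 14540 ly.

14540 ly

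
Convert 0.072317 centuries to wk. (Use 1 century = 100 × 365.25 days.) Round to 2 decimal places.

1 century = 5217.86 wk.
0.072317 × 5217.86 ≈ 377.34 wk.

377.34 weeks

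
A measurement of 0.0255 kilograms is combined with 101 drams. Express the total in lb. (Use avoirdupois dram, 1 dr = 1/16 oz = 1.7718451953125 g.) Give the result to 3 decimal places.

0.451 lb

0.0255 kg = 0.0562179 lb and 101 dr = 0.394531 lb.
0.0562179 + 0.394531 ≈ 0.451 lb.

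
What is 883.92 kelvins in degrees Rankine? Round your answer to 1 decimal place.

1591.1 °R

°R = K × 9/5.
Applying the formula gives 1591.1 °R.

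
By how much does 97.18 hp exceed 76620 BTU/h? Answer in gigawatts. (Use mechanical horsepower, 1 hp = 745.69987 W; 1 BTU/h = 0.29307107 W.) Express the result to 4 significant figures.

5.001 × 10^-5 GW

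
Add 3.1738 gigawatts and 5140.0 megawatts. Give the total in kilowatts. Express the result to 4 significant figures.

3.1738 GW = 3.17380e+6 kW and 5140.0 MW = 5.14000e+6 kW.
3.17380e+6 + 5.14000e+6 ≈ 8.314e+6 kW.

8.314e+6 kilowatts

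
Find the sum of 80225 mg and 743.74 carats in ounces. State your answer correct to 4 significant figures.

8.077 ounces

80225 mg = 2.82985 oz and 743.74 ct = 5.24693 oz.
2.82985 + 5.24693 ≈ 8.077 oz.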